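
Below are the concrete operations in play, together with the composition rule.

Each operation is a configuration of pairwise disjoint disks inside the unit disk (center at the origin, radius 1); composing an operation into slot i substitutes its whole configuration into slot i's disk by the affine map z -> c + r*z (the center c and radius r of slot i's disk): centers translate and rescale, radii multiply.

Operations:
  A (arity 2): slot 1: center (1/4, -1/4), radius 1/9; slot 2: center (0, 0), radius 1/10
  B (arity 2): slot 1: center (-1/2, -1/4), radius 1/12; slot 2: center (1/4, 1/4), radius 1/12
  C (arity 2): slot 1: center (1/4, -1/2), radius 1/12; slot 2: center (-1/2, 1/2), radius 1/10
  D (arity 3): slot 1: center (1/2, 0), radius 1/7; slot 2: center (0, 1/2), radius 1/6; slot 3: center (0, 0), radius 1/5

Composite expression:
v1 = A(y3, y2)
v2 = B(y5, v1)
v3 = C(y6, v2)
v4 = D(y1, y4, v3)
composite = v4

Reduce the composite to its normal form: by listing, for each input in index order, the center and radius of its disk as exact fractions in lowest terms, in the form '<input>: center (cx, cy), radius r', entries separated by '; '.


Each y-disk chains the slot maps above it in D; radii multiply.
input y1: applying the 1 nested substitution gives center (1/2, 0), radius 1/7
input y4: applying the 1 nested substitution gives center (0, 1/2), radius 1/6
input y6: applying the 2 nested substitutions gives center (1/20, -1/10), radius 1/60
input y5: applying the 3 nested substitutions gives center (-11/100, 19/200), radius 1/600
input y3: applying the 4 nested substitutions gives center (-227/2400, 251/2400), radius 1/5400
input y2: applying the 4 nested substitutions gives center (-19/200, 21/200), radius 1/6000

y1: center (1/2, 0), radius 1/7; y2: center (-19/200, 21/200), radius 1/6000; y3: center (-227/2400, 251/2400), radius 1/5400; y4: center (0, 1/2), radius 1/6; y5: center (-11/100, 19/200), radius 1/600; y6: center (1/20, -1/10), radius 1/60


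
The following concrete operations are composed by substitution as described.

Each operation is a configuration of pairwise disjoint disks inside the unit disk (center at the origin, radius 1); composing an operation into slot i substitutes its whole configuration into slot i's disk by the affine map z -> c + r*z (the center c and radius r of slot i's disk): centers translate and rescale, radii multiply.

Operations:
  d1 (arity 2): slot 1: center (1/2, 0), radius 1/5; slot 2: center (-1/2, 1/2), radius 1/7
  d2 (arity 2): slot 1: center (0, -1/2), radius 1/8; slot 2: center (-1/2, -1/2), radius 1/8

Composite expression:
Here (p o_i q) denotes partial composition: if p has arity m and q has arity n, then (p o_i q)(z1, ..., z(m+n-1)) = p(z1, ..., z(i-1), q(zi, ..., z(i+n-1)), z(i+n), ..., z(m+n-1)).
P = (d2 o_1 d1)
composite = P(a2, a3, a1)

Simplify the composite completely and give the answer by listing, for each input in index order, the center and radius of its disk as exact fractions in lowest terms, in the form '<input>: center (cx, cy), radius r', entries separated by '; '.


Each a-disk chains the slot maps above it in d2; radii multiply.
tracing a2 down its 2-map path: center (1/16, -1/2), radius 1/40
tracing a3 down its 2-map path: center (-1/16, -7/16), radius 1/56
tracing a1 down its 1-map path: center (-1/2, -1/2), radius 1/8

a1: center (-1/2, -1/2), radius 1/8; a2: center (1/16, -1/2), radius 1/40; a3: center (-1/16, -7/16), radius 1/56


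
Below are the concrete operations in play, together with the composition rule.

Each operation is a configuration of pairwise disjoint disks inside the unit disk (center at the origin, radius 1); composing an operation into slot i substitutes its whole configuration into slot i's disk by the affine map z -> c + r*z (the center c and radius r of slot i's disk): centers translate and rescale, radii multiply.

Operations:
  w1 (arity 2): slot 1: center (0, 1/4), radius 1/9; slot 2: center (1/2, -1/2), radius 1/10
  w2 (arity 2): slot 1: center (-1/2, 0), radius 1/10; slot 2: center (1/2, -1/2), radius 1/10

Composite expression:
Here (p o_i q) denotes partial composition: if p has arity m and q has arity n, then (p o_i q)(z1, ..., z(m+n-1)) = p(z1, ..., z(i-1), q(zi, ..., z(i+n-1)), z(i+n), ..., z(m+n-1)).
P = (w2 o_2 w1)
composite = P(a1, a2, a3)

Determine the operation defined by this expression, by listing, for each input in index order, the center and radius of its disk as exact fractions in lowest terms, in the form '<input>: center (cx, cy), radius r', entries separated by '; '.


Affine substitution under w2: radii multiply and a-centers shift.
tracing a1 down its 1-map path: center (-1/2, 0), radius 1/10
tracing a2 down its 2-map path: center (1/2, -19/40), radius 1/90
tracing a3 down its 2-map path: center (11/20, -11/20), radius 1/100

a1: center (-1/2, 0), radius 1/10; a2: center (1/2, -19/40), radius 1/90; a3: center (11/20, -11/20), radius 1/100


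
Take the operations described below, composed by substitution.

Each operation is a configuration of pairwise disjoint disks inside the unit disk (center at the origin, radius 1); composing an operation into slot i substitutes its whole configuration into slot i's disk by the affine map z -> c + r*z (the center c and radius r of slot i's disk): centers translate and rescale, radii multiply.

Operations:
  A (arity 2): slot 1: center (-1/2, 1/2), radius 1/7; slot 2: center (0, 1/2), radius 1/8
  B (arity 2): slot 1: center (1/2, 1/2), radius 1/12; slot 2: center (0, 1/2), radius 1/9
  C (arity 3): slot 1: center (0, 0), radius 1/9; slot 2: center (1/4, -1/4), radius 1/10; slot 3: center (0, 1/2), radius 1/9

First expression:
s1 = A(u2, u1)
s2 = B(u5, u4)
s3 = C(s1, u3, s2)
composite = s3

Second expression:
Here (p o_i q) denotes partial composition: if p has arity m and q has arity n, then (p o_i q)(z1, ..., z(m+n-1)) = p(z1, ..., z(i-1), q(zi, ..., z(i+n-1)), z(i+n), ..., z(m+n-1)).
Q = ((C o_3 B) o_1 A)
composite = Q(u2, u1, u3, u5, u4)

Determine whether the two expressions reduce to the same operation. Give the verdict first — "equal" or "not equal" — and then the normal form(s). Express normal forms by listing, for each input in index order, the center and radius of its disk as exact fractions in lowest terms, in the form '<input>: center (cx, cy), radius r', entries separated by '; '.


equal — both sides give u1: center (0, 1/18), radius 1/72; u2: center (-1/18, 1/18), radius 1/63; u3: center (1/4, -1/4), radius 1/10; u4: center (0, 5/9), radius 1/81; u5: center (1/18, 5/9), radius 1/108


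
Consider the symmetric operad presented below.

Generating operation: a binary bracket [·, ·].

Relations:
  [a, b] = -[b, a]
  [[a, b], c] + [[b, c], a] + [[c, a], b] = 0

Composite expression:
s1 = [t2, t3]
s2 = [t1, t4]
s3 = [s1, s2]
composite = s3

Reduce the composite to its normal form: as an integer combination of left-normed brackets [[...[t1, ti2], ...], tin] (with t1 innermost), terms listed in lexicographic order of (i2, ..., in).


-[[[t1, t4], t2], t3] + [[[t1, t4], t3], t2]


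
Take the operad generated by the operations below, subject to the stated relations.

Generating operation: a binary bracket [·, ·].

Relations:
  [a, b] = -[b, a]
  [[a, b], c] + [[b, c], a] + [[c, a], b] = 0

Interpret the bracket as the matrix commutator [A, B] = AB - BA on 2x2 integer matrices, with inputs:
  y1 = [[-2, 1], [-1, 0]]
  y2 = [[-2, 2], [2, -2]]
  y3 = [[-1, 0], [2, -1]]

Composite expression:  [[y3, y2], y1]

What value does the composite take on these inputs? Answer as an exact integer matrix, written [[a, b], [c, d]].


[[0, -8], [-8, 0]]


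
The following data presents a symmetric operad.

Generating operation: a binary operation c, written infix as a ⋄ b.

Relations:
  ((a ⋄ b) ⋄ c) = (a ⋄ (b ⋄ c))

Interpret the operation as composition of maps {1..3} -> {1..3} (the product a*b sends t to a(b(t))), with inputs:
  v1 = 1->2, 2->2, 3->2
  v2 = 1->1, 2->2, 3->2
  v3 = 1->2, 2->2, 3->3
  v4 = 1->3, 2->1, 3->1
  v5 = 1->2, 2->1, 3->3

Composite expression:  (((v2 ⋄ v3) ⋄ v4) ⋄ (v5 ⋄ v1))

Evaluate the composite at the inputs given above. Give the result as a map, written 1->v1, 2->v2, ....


1->2, 2->2, 3->2


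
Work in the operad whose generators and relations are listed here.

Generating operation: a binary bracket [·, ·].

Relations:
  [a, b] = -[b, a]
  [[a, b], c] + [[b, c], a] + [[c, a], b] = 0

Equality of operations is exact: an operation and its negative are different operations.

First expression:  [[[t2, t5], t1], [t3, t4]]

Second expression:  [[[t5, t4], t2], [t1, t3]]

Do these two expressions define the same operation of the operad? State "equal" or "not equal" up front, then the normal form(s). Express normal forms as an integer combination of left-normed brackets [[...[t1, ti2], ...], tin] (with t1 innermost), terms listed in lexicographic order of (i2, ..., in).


not equal; first: -[[[[t1, t2], t5], t3], t4] + [[[[t1, t2], t5], t4], t3] + [[[[t1, t5], t2], t3], t4] - [[[[t1, t5], t2], t4], t3]; second: -[[[[t1, t3], t2], t4], t5] + [[[[t1, t3], t2], t5], t4] + [[[[t1, t3], t4], t5], t2] - [[[[t1, t3], t5], t4], t2]


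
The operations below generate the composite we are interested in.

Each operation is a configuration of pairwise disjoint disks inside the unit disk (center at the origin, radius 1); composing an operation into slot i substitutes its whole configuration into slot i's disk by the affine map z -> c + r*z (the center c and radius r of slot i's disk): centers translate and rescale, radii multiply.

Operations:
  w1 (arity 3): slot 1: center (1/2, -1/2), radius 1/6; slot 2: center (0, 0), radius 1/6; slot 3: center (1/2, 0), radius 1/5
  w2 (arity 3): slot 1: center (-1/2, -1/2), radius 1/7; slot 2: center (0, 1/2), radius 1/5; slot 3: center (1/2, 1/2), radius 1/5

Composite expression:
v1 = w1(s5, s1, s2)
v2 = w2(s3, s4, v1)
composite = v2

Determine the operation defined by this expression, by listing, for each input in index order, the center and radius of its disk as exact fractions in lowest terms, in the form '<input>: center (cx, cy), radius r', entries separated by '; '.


s1: center (1/2, 1/2), radius 1/30; s2: center (3/5, 1/2), radius 1/25; s3: center (-1/2, -1/2), radius 1/7; s4: center (0, 1/2), radius 1/5; s5: center (3/5, 2/5), radius 1/30


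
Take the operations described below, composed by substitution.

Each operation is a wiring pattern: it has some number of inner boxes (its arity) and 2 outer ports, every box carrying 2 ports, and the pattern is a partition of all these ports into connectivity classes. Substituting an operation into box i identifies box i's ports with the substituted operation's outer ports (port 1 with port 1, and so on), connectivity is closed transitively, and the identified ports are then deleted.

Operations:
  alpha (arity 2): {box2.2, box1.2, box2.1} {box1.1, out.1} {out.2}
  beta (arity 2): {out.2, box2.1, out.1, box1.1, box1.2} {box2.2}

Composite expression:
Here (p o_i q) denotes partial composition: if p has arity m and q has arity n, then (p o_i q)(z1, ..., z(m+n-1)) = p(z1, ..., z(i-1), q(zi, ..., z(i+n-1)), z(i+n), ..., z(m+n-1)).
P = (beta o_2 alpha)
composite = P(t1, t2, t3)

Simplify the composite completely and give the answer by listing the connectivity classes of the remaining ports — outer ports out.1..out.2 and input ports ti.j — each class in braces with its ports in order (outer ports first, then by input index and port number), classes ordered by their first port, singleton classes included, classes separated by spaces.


{out.1, out.2, t1.1, t1.2, t2.1} {t2.2, t3.1, t3.2}

Reachability decides: close wires over beta-identified ports.
alpha over (t2, t3) gives {out.1, t2.1} {out.2} {t2.2, t3.1, t3.2}, out.j being that stage's outer ports
beta over (t1, t2, t3) gives {out.1, out.2, t1.1, t1.2, t2.1} {t2.2, t3.1, t3.2}, out.j being that stage's outer ports


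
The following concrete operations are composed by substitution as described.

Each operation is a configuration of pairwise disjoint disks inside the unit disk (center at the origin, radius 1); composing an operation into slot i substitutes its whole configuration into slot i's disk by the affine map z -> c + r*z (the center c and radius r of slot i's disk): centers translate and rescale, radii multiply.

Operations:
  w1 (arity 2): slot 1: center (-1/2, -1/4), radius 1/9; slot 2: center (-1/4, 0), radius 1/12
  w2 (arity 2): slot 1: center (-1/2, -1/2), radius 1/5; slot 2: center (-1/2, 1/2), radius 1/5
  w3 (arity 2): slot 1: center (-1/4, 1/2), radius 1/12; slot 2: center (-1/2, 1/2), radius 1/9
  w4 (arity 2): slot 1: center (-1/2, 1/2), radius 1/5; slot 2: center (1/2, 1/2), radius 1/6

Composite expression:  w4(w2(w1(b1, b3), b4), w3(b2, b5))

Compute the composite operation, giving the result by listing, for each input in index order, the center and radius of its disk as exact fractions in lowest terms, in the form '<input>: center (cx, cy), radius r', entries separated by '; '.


b1: center (-31/50, 39/100), radius 1/225; b2: center (11/24, 7/12), radius 1/72; b3: center (-61/100, 2/5), radius 1/300; b4: center (-3/5, 3/5), radius 1/25; b5: center (5/12, 7/12), radius 1/54

Follow each b-input down from w4: c' goes to c + r*c', radius to r*r'.
tracing b1 down its 3-map path: center (-31/50, 39/100), radius 1/225
tracing b3 down its 3-map path: center (-61/100, 2/5), radius 1/300
tracing b4 down its 2-map path: center (-3/5, 3/5), radius 1/25
tracing b2 down its 2-map path: center (11/24, 7/12), radius 1/72
tracing b5 down its 2-map path: center (5/12, 7/12), radius 1/54


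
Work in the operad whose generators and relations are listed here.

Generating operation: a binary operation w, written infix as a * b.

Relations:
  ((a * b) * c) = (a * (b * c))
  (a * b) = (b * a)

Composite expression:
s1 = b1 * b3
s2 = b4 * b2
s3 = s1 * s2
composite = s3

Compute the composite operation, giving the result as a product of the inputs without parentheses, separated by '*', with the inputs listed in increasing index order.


b1 * b2 * b3 * b4

Reordering under w is free, so list the b-inputs canonically.
(b1 * b3) spells out as b1 * b3
(b4 * b2) spells out as b4 * b2
((b1 * b3) * (b4 * b2)) spells out as b1 * b3 * b4 * b2
commutativity sorts the factors: b1 * b2 * b3 * b4


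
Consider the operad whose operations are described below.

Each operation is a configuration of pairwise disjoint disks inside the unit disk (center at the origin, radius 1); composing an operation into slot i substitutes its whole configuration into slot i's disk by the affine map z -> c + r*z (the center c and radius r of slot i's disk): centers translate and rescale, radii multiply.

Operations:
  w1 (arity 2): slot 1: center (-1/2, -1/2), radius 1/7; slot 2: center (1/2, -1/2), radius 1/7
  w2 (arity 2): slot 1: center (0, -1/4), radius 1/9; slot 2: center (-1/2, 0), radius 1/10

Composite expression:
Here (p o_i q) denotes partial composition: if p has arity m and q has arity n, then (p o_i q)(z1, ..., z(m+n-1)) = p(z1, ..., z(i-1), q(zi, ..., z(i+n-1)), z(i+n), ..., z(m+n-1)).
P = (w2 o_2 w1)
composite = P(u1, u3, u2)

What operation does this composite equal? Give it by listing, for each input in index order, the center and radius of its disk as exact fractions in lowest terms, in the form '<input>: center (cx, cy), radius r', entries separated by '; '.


u1: center (0, -1/4), radius 1/9; u2: center (-9/20, -1/20), radius 1/70; u3: center (-11/20, -1/20), radius 1/70

Below w2, radii multiply path by path; the u-disk centers shift.
input u1: applying the 1 nested substitution gives center (0, -1/4), radius 1/9
input u3: applying the 2 nested substitutions gives center (-11/20, -1/20), radius 1/70
input u2: applying the 2 nested substitutions gives center (-9/20, -1/20), radius 1/70


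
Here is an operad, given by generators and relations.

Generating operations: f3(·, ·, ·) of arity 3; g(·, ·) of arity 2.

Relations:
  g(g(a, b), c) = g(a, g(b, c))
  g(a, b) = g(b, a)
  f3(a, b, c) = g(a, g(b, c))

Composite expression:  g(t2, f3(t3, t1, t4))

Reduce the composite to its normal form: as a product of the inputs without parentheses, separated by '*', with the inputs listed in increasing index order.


With g associative and commutative, the t-input set is all that matters.
f3(t3, t1, t4) reduces to t3 * t1 * t4
g(t2, f3(t3, t1, t4)) reduces to t2 * t3 * t1 * t4
rearranged into index order: t1 * t2 * t3 * t4

t1 * t2 * t3 * t4


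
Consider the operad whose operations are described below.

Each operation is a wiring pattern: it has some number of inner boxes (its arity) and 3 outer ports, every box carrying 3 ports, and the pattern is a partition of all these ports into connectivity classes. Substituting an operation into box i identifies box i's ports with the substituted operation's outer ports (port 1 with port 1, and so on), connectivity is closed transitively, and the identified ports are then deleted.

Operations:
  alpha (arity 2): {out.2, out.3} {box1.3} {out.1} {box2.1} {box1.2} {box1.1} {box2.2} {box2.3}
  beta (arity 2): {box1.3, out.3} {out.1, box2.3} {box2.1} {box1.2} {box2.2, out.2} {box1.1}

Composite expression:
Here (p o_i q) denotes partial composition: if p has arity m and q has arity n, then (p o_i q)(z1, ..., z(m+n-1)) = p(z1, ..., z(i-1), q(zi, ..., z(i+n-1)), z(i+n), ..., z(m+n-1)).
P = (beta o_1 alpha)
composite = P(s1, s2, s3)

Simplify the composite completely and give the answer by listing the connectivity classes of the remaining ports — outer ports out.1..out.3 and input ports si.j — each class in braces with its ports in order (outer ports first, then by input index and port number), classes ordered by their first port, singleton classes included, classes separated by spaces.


Two ports join when wires chain via beta-identified ports.
alpha over (s1, s2) gives {out.1} {out.2, out.3} {s1.1} {s1.2} {s1.3} {s2.1} {s2.2} {s2.3}, out.j being that stage's outer ports
beta over (s1, s2, s3) gives {out.1, s3.3} {out.2, s3.2} {out.3} {s1.1} {s1.2} {s1.3} {s2.1} {s2.2} {s2.3} {s3.1}, out.j being that stage's outer ports

{out.1, s3.3} {out.2, s3.2} {out.3} {s1.1} {s1.2} {s1.3} {s2.1} {s2.2} {s2.3} {s3.1}


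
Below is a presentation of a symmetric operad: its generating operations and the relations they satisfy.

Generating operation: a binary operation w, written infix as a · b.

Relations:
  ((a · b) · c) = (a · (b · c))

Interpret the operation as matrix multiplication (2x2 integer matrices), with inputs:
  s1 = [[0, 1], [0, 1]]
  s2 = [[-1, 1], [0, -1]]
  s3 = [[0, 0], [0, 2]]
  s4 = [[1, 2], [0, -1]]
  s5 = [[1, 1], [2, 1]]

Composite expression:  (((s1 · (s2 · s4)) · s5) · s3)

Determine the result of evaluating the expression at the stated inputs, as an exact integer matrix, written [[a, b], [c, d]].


(s2 · s4) = [[-1, -3], [0, 1]]
(s1 · (s2 · s4)) = [[0, 1], [0, 1]]
((s1 · (s2 · s4)) · s5) = [[2, 1], [2, 1]]
(((s1 · (s2 · s4)) · s5) · s3) = [[0, 2], [0, 2]]

[[0, 2], [0, 2]]


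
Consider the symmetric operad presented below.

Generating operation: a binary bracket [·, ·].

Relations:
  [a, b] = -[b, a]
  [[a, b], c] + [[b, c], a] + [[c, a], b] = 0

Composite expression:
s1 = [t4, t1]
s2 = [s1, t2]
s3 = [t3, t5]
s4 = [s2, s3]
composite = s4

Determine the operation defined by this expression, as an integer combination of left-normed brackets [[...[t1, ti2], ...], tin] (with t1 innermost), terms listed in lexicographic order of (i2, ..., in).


-[[[[t1, t4], t2], t3], t5] + [[[[t1, t4], t2], t5], t3]

Antisymmetry and Jacobi reduce to t1-anchored left-normed brackets.
Composite bracket: [[[t4, t1], t2], [t3, t5]]
Each bracket splits as ab - ba, giving 16 signed words (2^4 = 16).
Words beginning with t1 determine it all:
  word t1t4t2t3t5 has sign -1, contributing -[[[[t1, t4], t2], t3], t5]
  word t1t4t2t5t3 has sign +1, contributing +[[[[t1, t4], t2], t5], t3]


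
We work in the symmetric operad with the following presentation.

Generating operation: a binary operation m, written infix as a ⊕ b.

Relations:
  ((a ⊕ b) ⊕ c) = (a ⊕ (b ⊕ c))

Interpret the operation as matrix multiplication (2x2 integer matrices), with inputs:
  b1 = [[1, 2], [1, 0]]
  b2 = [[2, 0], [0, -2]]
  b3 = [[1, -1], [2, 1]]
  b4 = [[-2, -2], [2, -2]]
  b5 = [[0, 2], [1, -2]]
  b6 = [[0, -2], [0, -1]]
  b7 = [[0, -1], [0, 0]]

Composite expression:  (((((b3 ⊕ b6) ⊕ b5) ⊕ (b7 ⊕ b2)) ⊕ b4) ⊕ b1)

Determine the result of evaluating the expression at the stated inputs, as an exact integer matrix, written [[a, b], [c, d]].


(b3 ⊕ b6) = [[0, -1], [0, -5]]
((b3 ⊕ b6) ⊕ b5) = [[-1, 2], [-5, 10]]
(b7 ⊕ b2) = [[0, 2], [0, 0]]
(((b3 ⊕ b6) ⊕ b5) ⊕ (b7 ⊕ b2)) = [[0, -2], [0, -10]]
((((b3 ⊕ b6) ⊕ b5) ⊕ (b7 ⊕ b2)) ⊕ b4) = [[-4, 4], [-20, 20]]
(((((b3 ⊕ b6) ⊕ b5) ⊕ (b7 ⊕ b2)) ⊕ b4) ⊕ b1) = [[0, -8], [0, -40]]

[[0, -8], [0, -40]]


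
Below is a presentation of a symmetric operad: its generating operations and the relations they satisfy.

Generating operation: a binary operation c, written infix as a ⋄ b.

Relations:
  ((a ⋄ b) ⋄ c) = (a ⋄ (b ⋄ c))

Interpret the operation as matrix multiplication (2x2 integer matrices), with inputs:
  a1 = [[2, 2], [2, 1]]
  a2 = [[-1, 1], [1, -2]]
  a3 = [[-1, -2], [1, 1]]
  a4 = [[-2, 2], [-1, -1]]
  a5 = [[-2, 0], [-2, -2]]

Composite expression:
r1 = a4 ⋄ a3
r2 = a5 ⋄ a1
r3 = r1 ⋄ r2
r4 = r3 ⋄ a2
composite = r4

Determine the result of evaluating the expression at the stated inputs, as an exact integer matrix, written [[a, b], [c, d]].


[[12, 40], [2, 4]]

(a4 ⋄ a3) = [[4, 6], [0, 1]]
(a5 ⋄ a1) = [[-4, -4], [-8, -6]]
((a4 ⋄ a3) ⋄ (a5 ⋄ a1)) = [[-64, -52], [-8, -6]]
(((a4 ⋄ a3) ⋄ (a5 ⋄ a1)) ⋄ a2) = [[12, 40], [2, 4]]


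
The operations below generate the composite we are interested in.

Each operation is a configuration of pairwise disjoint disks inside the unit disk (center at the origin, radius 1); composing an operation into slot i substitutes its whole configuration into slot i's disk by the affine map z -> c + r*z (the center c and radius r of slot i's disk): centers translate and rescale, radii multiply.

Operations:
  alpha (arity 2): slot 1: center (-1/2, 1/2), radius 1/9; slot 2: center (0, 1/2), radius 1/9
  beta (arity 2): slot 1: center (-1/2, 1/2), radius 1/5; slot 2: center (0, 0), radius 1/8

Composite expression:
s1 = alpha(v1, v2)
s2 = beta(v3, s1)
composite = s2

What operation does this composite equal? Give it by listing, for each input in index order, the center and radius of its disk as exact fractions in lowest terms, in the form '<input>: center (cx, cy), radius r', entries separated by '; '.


v1: center (-1/16, 1/16), radius 1/72; v2: center (0, 1/16), radius 1/72; v3: center (-1/2, 1/2), radius 1/5

Below beta, radii multiply path by path; the v-disk centers shift.
input v3: applying the 1 nested substitution gives center (-1/2, 1/2), radius 1/5
input v1: applying the 2 nested substitutions gives center (-1/16, 1/16), radius 1/72
input v2: applying the 2 nested substitutions gives center (0, 1/16), radius 1/72


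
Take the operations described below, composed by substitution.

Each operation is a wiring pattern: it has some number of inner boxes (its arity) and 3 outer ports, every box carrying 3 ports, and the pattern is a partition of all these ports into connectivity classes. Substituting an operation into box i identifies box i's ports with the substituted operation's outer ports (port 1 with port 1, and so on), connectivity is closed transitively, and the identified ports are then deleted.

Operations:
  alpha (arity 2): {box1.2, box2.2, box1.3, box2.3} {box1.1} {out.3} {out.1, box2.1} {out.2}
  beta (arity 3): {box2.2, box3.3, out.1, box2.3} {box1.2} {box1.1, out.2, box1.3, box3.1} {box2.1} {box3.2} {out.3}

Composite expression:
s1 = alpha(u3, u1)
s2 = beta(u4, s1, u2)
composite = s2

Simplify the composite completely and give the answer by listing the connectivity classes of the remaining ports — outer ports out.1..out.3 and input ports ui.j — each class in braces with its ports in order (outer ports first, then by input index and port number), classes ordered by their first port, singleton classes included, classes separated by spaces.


Substituting into beta glues patterns; closure does the rest.
after alpha, the pattern on (u3, u1) reads {out.1, u1.1} {out.2} {out.3} {u1.2, u1.3, u3.2, u3.3} {u3.1} (out.j = its outer ports)
after beta, the pattern on (u4, u3, u1, u2) reads {out.1, u2.3} {out.2, u2.1, u4.1, u4.3} {out.3} {u1.1} {u1.2, u1.3, u3.2, u3.3} {u2.2} {u3.1} {u4.2} (out.j = its outer ports)

{out.1, u2.3} {out.2, u2.1, u4.1, u4.3} {out.3} {u1.1} {u1.2, u1.3, u3.2, u3.3} {u2.2} {u3.1} {u4.2}


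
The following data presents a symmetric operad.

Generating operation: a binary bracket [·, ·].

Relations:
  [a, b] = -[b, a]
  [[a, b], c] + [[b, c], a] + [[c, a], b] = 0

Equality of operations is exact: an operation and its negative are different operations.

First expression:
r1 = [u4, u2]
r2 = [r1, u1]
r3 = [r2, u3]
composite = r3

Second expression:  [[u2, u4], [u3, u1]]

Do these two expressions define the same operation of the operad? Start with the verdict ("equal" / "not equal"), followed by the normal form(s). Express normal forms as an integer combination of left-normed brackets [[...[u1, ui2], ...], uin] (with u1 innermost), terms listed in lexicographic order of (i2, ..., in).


not equal — first [[[u1, u2], u4], u3] - [[[u1, u4], u2], u3], second [[[u1, u3], u2], u4] - [[[u1, u3], u4], u2]

In normal form, the first expression is [[[u1, u2], u4], u3] - [[[u1, u4], u2], u3]
In normal form, the second expression is [[[u1, u3], u2], u4] - [[[u1, u3], u4], u2]
Distinct normal forms: not equal.


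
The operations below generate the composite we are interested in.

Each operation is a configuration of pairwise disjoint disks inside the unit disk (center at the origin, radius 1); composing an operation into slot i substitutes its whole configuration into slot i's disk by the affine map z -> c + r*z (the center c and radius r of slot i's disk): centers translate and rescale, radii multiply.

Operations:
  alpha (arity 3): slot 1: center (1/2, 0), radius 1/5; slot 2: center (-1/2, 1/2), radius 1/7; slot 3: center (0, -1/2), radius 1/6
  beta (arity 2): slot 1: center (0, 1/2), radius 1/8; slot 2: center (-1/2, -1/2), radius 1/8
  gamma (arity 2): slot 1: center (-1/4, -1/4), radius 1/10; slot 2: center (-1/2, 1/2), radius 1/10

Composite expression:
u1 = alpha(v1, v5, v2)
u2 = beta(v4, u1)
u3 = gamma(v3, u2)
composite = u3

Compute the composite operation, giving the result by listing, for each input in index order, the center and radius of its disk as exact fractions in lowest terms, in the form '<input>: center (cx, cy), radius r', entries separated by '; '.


v1: center (-87/160, 9/20), radius 1/400; v2: center (-11/20, 71/160), radius 1/480; v3: center (-1/4, -1/4), radius 1/10; v4: center (-1/2, 11/20), radius 1/80; v5: center (-89/160, 73/160), radius 1/560

Follow each v-input down from gamma: c' goes to c + r*c', radius to r*r'.
input v3: composing its 1 substitution step yields center (-1/4, -1/4), radius 1/10
input v4: composing its 2 substitution steps yields center (-1/2, 11/20), radius 1/80
input v1: composing its 3 substitution steps yields center (-87/160, 9/20), radius 1/400
input v5: composing its 3 substitution steps yields center (-89/160, 73/160), radius 1/560
input v2: composing its 3 substitution steps yields center (-11/20, 71/160), radius 1/480


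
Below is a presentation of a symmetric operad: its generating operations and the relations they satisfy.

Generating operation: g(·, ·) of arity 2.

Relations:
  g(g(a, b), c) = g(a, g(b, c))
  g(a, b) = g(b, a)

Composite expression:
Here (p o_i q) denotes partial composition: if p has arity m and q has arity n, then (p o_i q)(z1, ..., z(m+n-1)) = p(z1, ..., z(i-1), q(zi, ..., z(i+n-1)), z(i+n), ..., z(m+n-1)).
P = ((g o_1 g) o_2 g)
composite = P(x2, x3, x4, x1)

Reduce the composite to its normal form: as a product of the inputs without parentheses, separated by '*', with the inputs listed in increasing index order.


x1 * x2 * x3 * x4

Any arrangement under g is one operation, so sort the x-inputs.
g(x3, x4) linearizes to x3 * x4
g(x2, g(x3, x4)) linearizes to x2 * x3 * x4
g(g(x2, g(x3, x4)), x1) linearizes to x2 * x3 * x4 * x1
sorting the factors by input index: x1 * x2 * x3 * x4


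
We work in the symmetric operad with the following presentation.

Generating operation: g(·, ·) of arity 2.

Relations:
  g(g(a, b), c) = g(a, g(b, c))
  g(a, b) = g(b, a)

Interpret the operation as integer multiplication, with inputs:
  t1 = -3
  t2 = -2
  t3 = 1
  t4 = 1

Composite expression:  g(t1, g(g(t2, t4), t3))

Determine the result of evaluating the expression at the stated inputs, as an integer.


6

g(t2, t4) = -2
g(g(t2, t4), t3) = -2
g(t1, g(g(t2, t4), t3)) = 6


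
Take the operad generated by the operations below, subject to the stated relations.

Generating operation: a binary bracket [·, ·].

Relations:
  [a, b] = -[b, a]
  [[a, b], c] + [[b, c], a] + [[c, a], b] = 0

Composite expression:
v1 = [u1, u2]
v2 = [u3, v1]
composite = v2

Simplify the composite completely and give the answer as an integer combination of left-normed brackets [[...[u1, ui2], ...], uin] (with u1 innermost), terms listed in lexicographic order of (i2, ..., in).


-[[u1, u2], u3]

Left-normed coefficients sit on the u1-initial expansion words.
Composite bracket: [u3, [u1, u2]]
Under [a, b] = ab - ba we get 4 signed associative words (2^2 = 4).
Coefficients come from the u1-initial words:
  u1u2u3 appears with sign -1, giving the term -[[u1, u2], u3]


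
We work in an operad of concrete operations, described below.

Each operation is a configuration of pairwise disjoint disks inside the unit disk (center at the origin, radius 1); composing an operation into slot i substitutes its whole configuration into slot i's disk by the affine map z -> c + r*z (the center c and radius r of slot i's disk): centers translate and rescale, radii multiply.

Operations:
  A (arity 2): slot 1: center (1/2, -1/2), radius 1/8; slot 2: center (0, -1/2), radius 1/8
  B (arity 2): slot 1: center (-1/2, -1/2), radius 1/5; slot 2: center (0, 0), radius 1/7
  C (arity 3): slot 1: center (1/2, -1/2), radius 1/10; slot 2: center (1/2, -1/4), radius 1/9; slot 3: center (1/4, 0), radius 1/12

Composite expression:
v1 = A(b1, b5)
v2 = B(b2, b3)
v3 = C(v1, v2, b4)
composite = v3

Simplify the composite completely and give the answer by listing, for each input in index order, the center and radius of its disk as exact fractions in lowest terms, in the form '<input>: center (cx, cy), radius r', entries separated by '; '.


b1: center (11/20, -11/20), radius 1/80; b2: center (4/9, -11/36), radius 1/45; b3: center (1/2, -1/4), radius 1/63; b4: center (1/4, 0), radius 1/12; b5: center (1/2, -11/20), radius 1/80

Each b-disk chains the slot maps above it in C; radii multiply.
b1 passes through 2 substitutions, ending at center (11/20, -11/20), radius 1/80
b5 passes through 2 substitutions, ending at center (1/2, -11/20), radius 1/80
b2 passes through 2 substitutions, ending at center (4/9, -11/36), radius 1/45
b3 passes through 2 substitutions, ending at center (1/2, -1/4), radius 1/63
b4 passes through 1 substitution, ending at center (1/4, 0), radius 1/12


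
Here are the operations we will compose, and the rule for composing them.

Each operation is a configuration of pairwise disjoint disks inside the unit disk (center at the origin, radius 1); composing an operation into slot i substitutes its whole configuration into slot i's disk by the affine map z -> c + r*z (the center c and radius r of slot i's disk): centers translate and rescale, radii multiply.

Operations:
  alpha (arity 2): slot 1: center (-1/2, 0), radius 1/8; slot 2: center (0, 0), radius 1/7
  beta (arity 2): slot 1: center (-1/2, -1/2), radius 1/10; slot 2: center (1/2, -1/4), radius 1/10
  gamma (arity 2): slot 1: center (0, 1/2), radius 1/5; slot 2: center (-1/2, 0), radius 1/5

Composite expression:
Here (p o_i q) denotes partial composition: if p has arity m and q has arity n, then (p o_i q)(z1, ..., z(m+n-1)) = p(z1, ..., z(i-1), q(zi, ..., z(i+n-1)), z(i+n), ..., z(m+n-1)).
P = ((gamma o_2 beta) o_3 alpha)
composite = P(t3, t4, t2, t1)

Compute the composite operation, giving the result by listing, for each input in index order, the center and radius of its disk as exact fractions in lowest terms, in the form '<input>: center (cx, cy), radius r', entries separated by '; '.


Only the slot chain above each t matters under gamma; compose those maps.
t3 passes through 1 substitution, ending at center (0, 1/2), radius 1/5
t4 passes through 2 substitutions, ending at center (-3/5, -1/10), radius 1/50
t2 passes through 3 substitutions, ending at center (-41/100, -1/20), radius 1/400
t1 passes through 3 substitutions, ending at center (-2/5, -1/20), radius 1/350

t1: center (-2/5, -1/20), radius 1/350; t2: center (-41/100, -1/20), radius 1/400; t3: center (0, 1/2), radius 1/5; t4: center (-3/5, -1/10), radius 1/50


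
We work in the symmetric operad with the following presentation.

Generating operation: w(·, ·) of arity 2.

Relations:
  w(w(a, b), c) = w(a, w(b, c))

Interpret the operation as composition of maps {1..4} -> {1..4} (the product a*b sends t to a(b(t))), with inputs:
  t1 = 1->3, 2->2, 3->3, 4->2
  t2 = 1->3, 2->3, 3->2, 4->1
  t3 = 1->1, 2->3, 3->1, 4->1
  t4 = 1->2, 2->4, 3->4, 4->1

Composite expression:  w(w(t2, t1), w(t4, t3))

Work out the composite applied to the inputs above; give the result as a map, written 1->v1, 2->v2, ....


w(t2, t1) = 1->2, 2->3, 3->2, 4->3
w(t4, t3) = 1->2, 2->4, 3->2, 4->2
w(w(t2, t1), w(t4, t3)) = 1->3, 2->3, 3->3, 4->3

1->3, 2->3, 3->3, 4->3


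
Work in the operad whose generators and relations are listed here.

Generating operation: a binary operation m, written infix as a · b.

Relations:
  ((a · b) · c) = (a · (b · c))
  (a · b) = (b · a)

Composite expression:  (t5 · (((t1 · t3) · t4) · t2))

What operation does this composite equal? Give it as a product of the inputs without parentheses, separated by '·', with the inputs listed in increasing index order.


Both nesting and order wash out for m; what remains is which t's occur.
(t1 · t3) unparenthesizes to t1 · t3
((t1 · t3) · t4) unparenthesizes to t1 · t3 · t4
(((t1 · t3) · t4) · t2) unparenthesizes to t1 · t3 · t4 · t2
(t5 · (((t1 · t3) · t4) · t2)) unparenthesizes to t5 · t1 · t3 · t4 · t2
commutativity sorts the factors: t1 · t2 · t3 · t4 · t5

t1 · t2 · t3 · t4 · t5


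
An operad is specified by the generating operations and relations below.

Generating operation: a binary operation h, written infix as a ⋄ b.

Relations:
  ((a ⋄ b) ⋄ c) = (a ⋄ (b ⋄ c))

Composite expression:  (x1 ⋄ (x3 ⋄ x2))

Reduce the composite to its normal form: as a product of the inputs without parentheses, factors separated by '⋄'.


x1 ⋄ x3 ⋄ x2

All parenthesizations of h agree; list the x-inputs left to right.
(x3 ⋄ x2) linearizes to x3 ⋄ x2
(x1 ⋄ (x3 ⋄ x2)) linearizes to x1 ⋄ x3 ⋄ x2


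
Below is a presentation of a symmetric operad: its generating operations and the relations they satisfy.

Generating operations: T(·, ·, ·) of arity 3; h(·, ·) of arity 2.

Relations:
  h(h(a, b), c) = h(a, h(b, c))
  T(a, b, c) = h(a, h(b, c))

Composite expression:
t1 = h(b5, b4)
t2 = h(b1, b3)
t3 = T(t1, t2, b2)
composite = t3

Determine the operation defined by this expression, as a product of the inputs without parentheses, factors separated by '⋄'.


b5 ⋄ b4 ⋄ b1 ⋄ b3 ⋄ b2


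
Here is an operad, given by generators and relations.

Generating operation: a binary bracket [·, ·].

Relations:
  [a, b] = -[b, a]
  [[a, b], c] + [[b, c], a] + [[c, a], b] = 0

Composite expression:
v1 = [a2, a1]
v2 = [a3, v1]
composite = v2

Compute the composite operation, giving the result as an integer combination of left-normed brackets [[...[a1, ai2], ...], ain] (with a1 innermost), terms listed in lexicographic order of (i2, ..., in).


[[a1, a2], a3]

Expand each bracket as ab - ba; the a1-initial words give the coefficients.
Composite bracket: [a3, [a2, a1]]
Expanding via [a, b] = ab - ba: 4 signed words (2^2 = 4).
The a1-initial words carry the normal form:
  the word a1a2a3 carries sign +1 and contributes +[[a1, a2], a3]


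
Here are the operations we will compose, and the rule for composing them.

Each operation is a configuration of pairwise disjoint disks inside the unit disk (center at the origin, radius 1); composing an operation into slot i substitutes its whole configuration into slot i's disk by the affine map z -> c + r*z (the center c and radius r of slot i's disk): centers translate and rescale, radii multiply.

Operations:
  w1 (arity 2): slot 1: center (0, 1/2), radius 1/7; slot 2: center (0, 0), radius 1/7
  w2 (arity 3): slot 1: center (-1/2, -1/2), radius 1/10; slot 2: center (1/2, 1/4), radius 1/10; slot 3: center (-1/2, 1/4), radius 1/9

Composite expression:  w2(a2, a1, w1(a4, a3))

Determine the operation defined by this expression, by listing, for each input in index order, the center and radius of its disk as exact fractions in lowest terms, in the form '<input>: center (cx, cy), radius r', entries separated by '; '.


a1: center (1/2, 1/4), radius 1/10; a2: center (-1/2, -1/2), radius 1/10; a3: center (-1/2, 1/4), radius 1/63; a4: center (-1/2, 11/36), radius 1/63

Affine substitution under w2: radii multiply and a-centers shift.
input a2: applying the 1 nested substitution gives center (-1/2, -1/2), radius 1/10
input a1: applying the 1 nested substitution gives center (1/2, 1/4), radius 1/10
input a4: applying the 2 nested substitutions gives center (-1/2, 11/36), radius 1/63
input a3: applying the 2 nested substitutions gives center (-1/2, 1/4), radius 1/63


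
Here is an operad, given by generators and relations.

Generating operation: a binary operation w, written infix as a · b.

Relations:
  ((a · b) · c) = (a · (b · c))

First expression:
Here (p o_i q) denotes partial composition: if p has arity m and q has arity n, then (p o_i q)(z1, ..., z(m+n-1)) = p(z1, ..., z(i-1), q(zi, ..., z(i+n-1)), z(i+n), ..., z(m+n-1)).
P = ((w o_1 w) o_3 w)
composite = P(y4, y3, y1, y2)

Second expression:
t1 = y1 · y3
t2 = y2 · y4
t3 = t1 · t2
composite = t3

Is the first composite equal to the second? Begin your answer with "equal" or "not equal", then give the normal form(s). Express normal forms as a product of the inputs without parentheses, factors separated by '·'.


not equal; the first gives y4 · y3 · y1 · y2 and the second y1 · y3 · y2 · y4

The first composite normalizes to y4 · y3 · y1 · y2
The second composite normalizes to y1 · y3 · y2 · y4
Different reductions; not equal.


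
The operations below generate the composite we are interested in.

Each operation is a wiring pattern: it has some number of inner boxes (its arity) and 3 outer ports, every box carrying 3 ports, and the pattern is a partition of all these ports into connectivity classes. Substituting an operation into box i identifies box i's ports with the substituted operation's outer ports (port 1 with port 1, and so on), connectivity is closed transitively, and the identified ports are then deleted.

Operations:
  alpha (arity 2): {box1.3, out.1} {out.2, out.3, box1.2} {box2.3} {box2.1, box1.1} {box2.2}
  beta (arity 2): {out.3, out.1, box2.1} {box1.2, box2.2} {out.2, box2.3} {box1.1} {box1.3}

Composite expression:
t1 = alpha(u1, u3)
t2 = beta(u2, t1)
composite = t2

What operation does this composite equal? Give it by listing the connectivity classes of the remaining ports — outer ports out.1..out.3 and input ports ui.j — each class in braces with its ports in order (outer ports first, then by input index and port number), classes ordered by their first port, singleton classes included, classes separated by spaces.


{out.1, out.3, u1.3} {out.2, u1.2, u2.2} {u1.1, u3.1} {u2.1} {u2.3} {u3.2} {u3.3}

Reachability decides: close wires over beta-identified ports.
the subtree at alpha composes to {out.1, u1.3} {out.2, out.3, u1.2} {u1.1, u3.1} {u3.2} {u3.3} on (u1, u3); out.j = own outer ports
the subtree at beta composes to {out.1, out.3, u1.3} {out.2, u1.2, u2.2} {u1.1, u3.1} {u2.1} {u2.3} {u3.2} {u3.3} on (u2, u1, u3); out.j = own outer ports
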